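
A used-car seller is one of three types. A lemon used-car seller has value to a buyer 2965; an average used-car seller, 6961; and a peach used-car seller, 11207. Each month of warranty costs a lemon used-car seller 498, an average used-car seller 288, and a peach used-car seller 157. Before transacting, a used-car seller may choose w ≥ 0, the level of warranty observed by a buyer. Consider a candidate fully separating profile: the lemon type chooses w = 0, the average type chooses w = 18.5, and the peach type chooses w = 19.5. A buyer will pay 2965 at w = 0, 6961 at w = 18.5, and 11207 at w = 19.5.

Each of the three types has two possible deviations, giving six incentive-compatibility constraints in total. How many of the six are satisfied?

4

Peach (own payoff 11207 − 157×19.5 = 8145.5): to w=0 gives 2965 → no gain ✓; to w=18.5 gives 6961 − 157×18.5 = 4056.5 → no gain ✓.
Average (own payoff 6961 − 288×18.5 = 1633): to w=0 gives 2965 → profitable ✗; to w=19.5 gives 11207 − 288×19.5 = 5591 → profitable ✗.
Lemon (own payoff 2965): to w=18.5 gives 6961 − 498×18.5 = -2252 → no gain ✓; to w=19.5 gives 11207 − 498×19.5 = 1496 → no gain ✓.
4 of the 6 constraints hold; not an equilibrium.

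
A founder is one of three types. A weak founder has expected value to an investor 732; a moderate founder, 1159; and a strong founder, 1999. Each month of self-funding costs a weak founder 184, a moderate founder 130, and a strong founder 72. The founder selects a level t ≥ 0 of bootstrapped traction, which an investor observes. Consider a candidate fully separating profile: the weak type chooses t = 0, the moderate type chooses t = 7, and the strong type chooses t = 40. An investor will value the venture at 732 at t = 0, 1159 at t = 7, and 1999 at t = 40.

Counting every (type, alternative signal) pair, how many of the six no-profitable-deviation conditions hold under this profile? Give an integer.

3

Moderate (own payoff 1159 − 130×7 = 249): to t=0 gives 732 → profitable ✗; to t=40 gives 1999 − 130×40 = -3201 → no gain ✓.
Strong (own payoff 1999 − 72×40 = -881): to t=0 gives 732 → profitable ✗; to t=7 gives 1159 − 72×7 = 655 → profitable ✗.
Weak (own payoff 732): to t=7 gives 1159 − 184×7 = -129 → no gain ✓; to t=40 gives 1999 − 184×40 = -5361 → no gain ✓.
3 of the 6 constraints hold; not an equilibrium.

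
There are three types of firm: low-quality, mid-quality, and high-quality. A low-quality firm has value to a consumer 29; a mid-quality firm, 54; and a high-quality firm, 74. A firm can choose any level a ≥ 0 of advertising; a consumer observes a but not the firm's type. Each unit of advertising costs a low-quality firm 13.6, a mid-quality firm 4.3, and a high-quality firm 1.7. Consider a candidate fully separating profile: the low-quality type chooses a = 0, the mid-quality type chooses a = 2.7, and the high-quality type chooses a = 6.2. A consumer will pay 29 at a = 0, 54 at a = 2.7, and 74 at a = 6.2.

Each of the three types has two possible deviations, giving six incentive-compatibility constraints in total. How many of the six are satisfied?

Low-quality (own payoff 29): to a=2.7 gives 54 − 13.6×2.7 = 17.28 → no gain ✓; to a=6.2 gives 74 − 13.6×6.2 = -10.32 → no gain ✓.
Mid-quality (own payoff 54 − 4.3×2.7 = 42.39): to a=0 gives 29 → no gain ✓; to a=6.2 gives 74 − 4.3×6.2 = 47.34 → profitable ✗.
High-quality (own payoff 74 − 1.7×6.2 = 63.46): to a=0 gives 29 → no gain ✓; to a=2.7 gives 54 − 1.7×2.7 = 49.41 → no gain ✓.
5 of the 6 constraints hold; not an equilibrium.

5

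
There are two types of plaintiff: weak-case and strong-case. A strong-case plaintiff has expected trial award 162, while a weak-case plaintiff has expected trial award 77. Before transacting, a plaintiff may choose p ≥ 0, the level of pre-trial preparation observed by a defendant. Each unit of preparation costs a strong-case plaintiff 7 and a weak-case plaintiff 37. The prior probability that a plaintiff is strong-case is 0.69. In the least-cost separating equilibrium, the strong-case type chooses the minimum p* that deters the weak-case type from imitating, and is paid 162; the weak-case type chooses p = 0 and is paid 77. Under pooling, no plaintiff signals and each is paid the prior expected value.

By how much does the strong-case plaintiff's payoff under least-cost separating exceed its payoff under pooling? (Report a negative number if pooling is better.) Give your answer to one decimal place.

Least-cost separating signal: p* solves 77 = 162 − 37·p*, so p* = (162 − 77)/37 ≈ 2.2973.
Strong-case type's separating payoff: 162 − 7 × p* = 162 − 7 × (162 − 77)/37 = 162 − 595/37 ≈ 145.919.
Pooling payoff: 0.69 × 162 + 0.31 × 77 = 135.65.
Difference: 145.919 − 135.65 = 10.269, i.e. 10.3 to one decimal place.
The strong-case type prefers to separate.

10.3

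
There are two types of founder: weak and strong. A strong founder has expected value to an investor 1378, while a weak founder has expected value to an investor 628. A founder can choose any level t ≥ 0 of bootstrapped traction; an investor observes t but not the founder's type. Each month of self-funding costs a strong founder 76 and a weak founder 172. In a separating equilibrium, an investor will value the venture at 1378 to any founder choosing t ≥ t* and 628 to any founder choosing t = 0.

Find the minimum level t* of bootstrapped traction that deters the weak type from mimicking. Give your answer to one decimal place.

4.4

A weak founder choosing t = 0 receives 628.
Imitating at t* instead would pay 1378 at cost 172·t*, netting 1378 − 172·t*.
Indifference: 628 = 1378 − 172·t*, so t* = (1378 − 628) / 172 ≈ 4.4.
This is the weak type's binding incentive-compatibility constraint; any t ≥ 4.4 sustains separation on that side.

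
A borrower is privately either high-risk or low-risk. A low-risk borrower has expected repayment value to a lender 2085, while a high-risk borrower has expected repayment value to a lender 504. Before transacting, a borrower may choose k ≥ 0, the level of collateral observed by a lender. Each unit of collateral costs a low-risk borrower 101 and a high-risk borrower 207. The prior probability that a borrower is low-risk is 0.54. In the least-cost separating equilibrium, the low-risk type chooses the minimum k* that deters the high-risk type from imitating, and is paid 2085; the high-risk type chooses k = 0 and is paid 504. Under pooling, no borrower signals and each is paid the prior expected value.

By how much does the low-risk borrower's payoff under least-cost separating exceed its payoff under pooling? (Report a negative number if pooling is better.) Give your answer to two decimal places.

Least-cost separating signal: k* solves 504 = 2085 − 207·k*, so k* = (2085 − 504)/207 ≈ 7.6377.
Low-risk type's separating payoff: 2085 − 101 × k* = 2085 − 101 × (2085 − 504)/207 = 2085 − 159681/207 ≈ 1313.5942.
Pooling payoff: 0.54 × 2085 + 0.46 × 504 = 1357.74.
Difference: 1313.5942 − 1357.74 = -44.1458, i.e. -44.15 to two decimal places.
The low-risk type would prefer the pooling outcome.

-44.15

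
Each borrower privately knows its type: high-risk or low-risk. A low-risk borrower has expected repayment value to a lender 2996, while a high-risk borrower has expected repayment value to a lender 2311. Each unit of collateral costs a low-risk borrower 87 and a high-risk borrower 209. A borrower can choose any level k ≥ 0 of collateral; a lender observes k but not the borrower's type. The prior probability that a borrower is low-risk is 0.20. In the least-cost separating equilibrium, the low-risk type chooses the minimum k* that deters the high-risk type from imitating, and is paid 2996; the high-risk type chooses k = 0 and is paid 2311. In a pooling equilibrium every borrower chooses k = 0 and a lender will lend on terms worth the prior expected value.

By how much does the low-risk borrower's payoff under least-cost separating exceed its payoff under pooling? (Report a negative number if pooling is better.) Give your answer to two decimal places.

262.86

Least-cost separating signal: k* solves 2311 = 2996 − 209·k*, so k* = (2996 − 2311)/209 ≈ 3.2775.
Low-risk type's separating payoff: 2996 − 87 × k* = 2996 − 87 × (2996 − 2311)/209 = 2996 − 59595/209 ≈ 2710.8565.
Pooling payoff: 0.20 × 2996 + 0.80 × 2311 = 2448.
Difference: 2710.8565 − 2448 = 262.8565, i.e. 262.86 to two decimal places.
The low-risk type prefers to separate.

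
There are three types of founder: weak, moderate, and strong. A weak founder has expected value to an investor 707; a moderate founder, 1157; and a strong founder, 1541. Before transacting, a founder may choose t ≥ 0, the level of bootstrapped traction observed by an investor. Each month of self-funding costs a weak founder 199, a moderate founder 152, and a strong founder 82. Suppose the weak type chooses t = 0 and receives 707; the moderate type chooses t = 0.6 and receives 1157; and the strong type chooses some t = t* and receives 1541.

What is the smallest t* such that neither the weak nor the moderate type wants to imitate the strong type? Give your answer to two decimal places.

Moderate type (on-path payoff 1157 − 152×0.6 = 1065.8) won't mimic when 1065.8 ≥ 1541 − 152·t*, i.e. t* ≥ 3.13.
Weak type (on-path payoff 707) won't mimic when 707 ≥ 1541 − 199·t*, i.e. t* ≥ 4.19.
Both must hold, so t* = max(4.19, 3.13) = 4.19. The weak type's constraint binds.

4.19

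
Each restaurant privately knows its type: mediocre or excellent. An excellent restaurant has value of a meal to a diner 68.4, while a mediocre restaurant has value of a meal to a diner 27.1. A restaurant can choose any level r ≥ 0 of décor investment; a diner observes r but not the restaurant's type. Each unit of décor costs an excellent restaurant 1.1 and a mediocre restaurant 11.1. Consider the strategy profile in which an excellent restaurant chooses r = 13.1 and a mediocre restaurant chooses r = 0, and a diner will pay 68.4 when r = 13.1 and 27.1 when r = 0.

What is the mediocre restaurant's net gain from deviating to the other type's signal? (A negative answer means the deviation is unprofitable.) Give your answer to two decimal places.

-104.11

Playing r = 0 the mediocre restaurant receives 27.1.
Deviating to r = 13.1 brings payment 68.4 at cost 11.1 × 13.1 = 145.41, netting -77.01.
Gain from deviating: -77.01 − 27.1 = -104.11.
The gain is negative, so the mediocre type's incentive-compatibility constraint is satisfied.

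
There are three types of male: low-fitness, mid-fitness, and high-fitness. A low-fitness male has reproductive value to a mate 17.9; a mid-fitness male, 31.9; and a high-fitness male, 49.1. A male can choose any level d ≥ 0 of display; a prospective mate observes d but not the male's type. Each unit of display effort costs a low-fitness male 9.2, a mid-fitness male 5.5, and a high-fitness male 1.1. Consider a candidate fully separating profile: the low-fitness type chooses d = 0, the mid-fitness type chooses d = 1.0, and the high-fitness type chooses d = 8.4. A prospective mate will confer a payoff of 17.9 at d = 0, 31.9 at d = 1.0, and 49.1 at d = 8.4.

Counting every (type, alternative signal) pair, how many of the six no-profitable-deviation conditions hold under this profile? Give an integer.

5

Low-fitness (own payoff 17.9): to d=1.0 gives 31.9 − 9.2×1.0 = 22.7 → profitable ✗; to d=8.4 gives 49.1 − 9.2×8.4 = -28.18 → no gain ✓.
High-fitness (own payoff 49.1 − 1.1×8.4 = 39.86): to d=0 gives 17.9 → no gain ✓; to d=1.0 gives 31.9 − 1.1×1.0 = 30.8 → no gain ✓.
Mid-fitness (own payoff 31.9 − 5.5×1.0 = 26.4): to d=0 gives 17.9 → no gain ✓; to d=8.4 gives 49.1 − 5.5×8.4 = 2.9 → no gain ✓.
5 of the 6 constraints hold; not an equilibrium.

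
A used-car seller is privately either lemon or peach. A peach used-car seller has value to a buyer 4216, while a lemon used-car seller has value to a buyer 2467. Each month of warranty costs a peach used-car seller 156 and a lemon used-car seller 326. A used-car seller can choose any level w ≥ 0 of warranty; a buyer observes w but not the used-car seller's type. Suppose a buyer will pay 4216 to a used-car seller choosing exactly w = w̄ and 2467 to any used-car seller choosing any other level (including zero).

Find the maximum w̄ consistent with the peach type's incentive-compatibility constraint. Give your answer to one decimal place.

11.2

Choosing w̄ yields the peach type 4216 − 156·w̄; choosing zero yields 2467.
The peach type is indifferent at 4216 − 156·w̄ = 2467, i.e. w̄ = (4216 − 2467) / 156 ≈ 11.2.
For any w̄ above 11.2 the peach type would rather pool at zero, so separation collapses.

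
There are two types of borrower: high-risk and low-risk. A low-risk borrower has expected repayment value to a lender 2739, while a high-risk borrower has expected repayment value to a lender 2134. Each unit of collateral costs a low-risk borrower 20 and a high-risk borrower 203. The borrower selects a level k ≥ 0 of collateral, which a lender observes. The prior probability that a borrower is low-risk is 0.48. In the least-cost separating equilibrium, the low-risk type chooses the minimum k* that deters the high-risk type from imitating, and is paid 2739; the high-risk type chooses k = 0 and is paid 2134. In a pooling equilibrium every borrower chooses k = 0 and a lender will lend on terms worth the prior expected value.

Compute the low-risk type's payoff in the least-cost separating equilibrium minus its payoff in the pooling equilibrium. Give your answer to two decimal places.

254.99

Least-cost separating signal: k* solves 2134 = 2739 − 203·k*, so k* = (2739 − 2134)/203 ≈ 2.9803.
Low-risk type's separating payoff: 2739 − 20 × k* = 2739 − 20 × (2739 − 2134)/203 = 2739 − 12100/203 ≈ 2679.3941.
Pooling payoff: 0.48 × 2739 + 0.52 × 2134 = 2424.4.
Difference: 2679.3941 − 2424.4 = 254.9941, i.e. 254.99 to two decimal places.
The low-risk type prefers to separate.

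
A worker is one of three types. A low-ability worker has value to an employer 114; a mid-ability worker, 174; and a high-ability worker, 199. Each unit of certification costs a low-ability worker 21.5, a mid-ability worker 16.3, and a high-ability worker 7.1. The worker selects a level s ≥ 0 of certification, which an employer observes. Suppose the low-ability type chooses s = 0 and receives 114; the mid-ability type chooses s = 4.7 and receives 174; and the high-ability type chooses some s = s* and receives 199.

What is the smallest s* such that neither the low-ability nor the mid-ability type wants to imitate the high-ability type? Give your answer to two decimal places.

Low-ability type (on-path payoff 114) won't mimic when 114 ≥ 199 − 21.5·s*, i.e. s* ≥ 3.95.
Mid-ability type (on-path payoff 174 − 16.3×4.7 = 97.39) won't mimic when 97.39 ≥ 199 − 16.3·s*, i.e. s* ≥ 6.23.
Both must hold, so s* = max(3.95, 6.23) = 6.23. The mid-ability type's constraint binds.

6.23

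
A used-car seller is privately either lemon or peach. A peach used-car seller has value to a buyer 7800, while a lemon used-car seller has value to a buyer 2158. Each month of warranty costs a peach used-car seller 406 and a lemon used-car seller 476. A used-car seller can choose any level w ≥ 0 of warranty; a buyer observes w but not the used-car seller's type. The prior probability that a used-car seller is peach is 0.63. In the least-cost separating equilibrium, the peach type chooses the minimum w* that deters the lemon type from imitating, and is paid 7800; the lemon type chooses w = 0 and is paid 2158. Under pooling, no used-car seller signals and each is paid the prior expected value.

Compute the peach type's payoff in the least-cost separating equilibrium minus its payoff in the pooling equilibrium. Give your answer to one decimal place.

-2724.8

Least-cost separating signal: w* solves 2158 = 7800 − 476·w*, so w* = (7800 − 2158)/476 ≈ 11.8529.
Peach type's separating payoff: 7800 − 406 × w* = 7800 − 406 × (7800 − 2158)/476 = 7800 − 2290652/476 ≈ 2987.706.
Pooling payoff: 0.63 × 7800 + 0.37 × 2158 = 5712.46.
Difference: 2987.706 − 5712.46 = -2724.754, i.e. -2724.8 to one decimal place.
The peach type would prefer the pooling outcome.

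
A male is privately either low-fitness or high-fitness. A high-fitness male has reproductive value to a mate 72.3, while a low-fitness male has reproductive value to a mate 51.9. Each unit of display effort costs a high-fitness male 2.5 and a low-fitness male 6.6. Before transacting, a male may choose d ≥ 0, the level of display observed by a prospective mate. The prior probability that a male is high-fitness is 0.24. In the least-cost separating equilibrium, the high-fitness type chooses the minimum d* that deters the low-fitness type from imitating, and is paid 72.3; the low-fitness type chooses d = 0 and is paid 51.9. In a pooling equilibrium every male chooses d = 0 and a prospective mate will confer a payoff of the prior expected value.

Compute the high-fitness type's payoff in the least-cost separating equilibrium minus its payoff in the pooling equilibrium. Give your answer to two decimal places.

Least-cost separating signal: d* solves 51.9 = 72.3 − 6.6·d*, so d* = (72.3 − 51.9)/6.6 ≈ 3.0909.
High-fitness type's separating payoff: 72.3 − 2.5 × d* = 72.3 − 2.5 × (72.3 − 51.9)/6.6 = 72.3 − 51/6.6 ≈ 64.5727.
Pooling payoff: 0.24 × 72.3 + 0.76 × 51.9 = 56.796.
Difference: 64.5727 − 56.796 = 7.7767, i.e. 7.78 to two decimal places.
The high-fitness type prefers to separate.

7.78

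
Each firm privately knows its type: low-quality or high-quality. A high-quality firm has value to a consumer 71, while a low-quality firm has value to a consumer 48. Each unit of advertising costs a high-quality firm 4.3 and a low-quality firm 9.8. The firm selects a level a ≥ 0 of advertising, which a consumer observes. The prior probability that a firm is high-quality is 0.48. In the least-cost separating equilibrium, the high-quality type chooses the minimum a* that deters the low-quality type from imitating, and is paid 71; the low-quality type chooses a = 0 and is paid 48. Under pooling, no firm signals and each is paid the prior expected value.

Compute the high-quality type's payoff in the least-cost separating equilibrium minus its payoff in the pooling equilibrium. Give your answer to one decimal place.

1.9

Least-cost separating signal: a* solves 48 = 71 − 9.8·a*, so a* = (71 − 48)/9.8 ≈ 2.3469.
High-quality type's separating payoff: 71 − 4.3 × a* = 71 − 4.3 × (71 − 48)/9.8 = 71 − 98.9/9.8 ≈ 60.908.
Pooling payoff: 0.48 × 71 + 0.52 × 48 = 59.04.
Difference: 60.908 − 59.04 = 1.868, i.e. 1.9 to one decimal place.
The high-quality type prefers to separate.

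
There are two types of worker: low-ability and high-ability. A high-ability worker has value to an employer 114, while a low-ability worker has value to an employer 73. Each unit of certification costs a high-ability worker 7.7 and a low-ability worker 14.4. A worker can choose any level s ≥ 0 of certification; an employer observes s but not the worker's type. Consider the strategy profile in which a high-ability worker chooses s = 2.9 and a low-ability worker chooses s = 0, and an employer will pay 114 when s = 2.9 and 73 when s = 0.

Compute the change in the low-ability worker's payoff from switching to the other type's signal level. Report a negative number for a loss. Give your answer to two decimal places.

Playing s = 0 the low-ability worker receives 73.
Deviating to s = 2.9 brings payment 114 at cost 14.4 × 2.9 = 41.76, netting 72.24.
Gain from deviating: 72.24 − 73 = -0.76.
The gain is negative, so the low-ability type's incentive-compatibility constraint is satisfied.

-0.76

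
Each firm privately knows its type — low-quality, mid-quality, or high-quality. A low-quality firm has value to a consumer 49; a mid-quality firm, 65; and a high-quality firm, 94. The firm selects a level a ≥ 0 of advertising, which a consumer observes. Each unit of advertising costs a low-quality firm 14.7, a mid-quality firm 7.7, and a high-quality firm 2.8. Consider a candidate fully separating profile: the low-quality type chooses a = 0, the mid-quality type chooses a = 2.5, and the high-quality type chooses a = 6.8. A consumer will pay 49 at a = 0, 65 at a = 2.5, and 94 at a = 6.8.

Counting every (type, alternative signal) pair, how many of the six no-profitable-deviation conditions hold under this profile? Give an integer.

5

High-quality (own payoff 94 − 2.8×6.8 = 74.96): to a=0 gives 49 → no gain ✓; to a=2.5 gives 65 − 2.8×2.5 = 58 → no gain ✓.
Mid-quality (own payoff 65 − 7.7×2.5 = 45.75): to a=0 gives 49 → profitable ✗; to a=6.8 gives 94 − 7.7×6.8 = 41.64 → no gain ✓.
Low-quality (own payoff 49): to a=2.5 gives 65 − 14.7×2.5 = 28.25 → no gain ✓; to a=6.8 gives 94 − 14.7×6.8 = -5.96 → no gain ✓.
5 of the 6 constraints hold; not an equilibrium.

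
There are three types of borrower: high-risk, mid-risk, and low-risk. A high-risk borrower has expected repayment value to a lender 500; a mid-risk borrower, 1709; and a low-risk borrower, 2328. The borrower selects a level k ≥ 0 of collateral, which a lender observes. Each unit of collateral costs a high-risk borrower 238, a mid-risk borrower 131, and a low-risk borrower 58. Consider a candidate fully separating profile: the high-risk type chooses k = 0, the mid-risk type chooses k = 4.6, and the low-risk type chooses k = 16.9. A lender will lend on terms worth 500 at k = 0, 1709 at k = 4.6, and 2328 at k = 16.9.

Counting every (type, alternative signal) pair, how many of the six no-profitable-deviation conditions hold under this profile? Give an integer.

4

Mid-risk (own payoff 1709 − 131×4.6 = 1106.4): to k=0 gives 500 → no gain ✓; to k=16.9 gives 2328 − 131×16.9 = 114.1 → no gain ✓.
High-risk (own payoff 500): to k=4.6 gives 1709 − 238×4.6 = 614.2 → profitable ✗; to k=16.9 gives 2328 − 238×16.9 = -1694.2 → no gain ✓.
Low-risk (own payoff 2328 − 58×16.9 = 1347.8): to k=0 gives 500 → no gain ✓; to k=4.6 gives 1709 − 58×4.6 = 1442.2 → profitable ✗.
4 of the 6 constraints hold; not an equilibrium.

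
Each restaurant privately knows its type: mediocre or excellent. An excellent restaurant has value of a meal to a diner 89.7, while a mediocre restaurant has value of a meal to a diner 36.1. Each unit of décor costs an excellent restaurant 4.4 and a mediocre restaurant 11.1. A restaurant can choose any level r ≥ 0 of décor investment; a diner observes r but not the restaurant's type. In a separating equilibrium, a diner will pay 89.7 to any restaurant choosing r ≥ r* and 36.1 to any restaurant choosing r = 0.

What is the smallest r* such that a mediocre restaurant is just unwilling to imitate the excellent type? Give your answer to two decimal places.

4.83

A mediocre restaurant choosing r = 0 receives 36.1.
Imitating at r* instead would pay 89.7 at cost 11.1·r*, netting 89.7 − 11.1·r*.
Indifference: 36.1 = 89.7 − 11.1·r*, so r* = (89.7 − 36.1) / 11.1 ≈ 4.83.
This is the mediocre type's binding incentive-compatibility constraint; any r ≥ 4.83 sustains separation on that side.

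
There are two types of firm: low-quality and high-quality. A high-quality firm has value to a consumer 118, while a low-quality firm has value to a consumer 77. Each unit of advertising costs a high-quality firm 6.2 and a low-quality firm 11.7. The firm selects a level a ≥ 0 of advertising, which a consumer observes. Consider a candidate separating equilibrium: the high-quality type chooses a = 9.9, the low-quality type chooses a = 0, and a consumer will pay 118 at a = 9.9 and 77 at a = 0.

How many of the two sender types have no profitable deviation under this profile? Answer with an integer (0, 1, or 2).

1

High-quality type: signal → 118 − 6.2 × 9.9 = 56.62; deviate to 0 → 77. IC fails (56.62 < 77).
Low-quality type: stay at 0 → 77; mimic → 118 − 11.7 × 9.9 = 2.17. IC holds (77 ≥ 2.17).
1 of 2 constraints hold, so this profile is not an equilibrium.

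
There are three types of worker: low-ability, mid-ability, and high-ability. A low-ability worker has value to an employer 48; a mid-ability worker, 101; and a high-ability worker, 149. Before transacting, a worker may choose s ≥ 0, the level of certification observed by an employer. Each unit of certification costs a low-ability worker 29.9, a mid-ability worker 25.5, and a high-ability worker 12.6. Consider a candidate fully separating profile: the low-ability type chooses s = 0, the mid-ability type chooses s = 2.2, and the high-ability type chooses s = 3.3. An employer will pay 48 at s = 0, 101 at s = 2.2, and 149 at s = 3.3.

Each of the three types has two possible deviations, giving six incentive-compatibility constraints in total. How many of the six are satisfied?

Low-ability (own payoff 48): to s=2.2 gives 101 − 29.9×2.2 = 35.22 → no gain ✓; to s=3.3 gives 149 − 29.9×3.3 = 50.33 → profitable ✗.
Mid-ability (own payoff 101 − 25.5×2.2 = 44.9): to s=0 gives 48 → profitable ✗; to s=3.3 gives 149 − 25.5×3.3 = 64.85 → profitable ✗.
High-ability (own payoff 149 − 12.6×3.3 = 107.42): to s=0 gives 48 → no gain ✓; to s=2.2 gives 101 − 12.6×2.2 = 73.28 → no gain ✓.
3 of the 6 constraints hold; not an equilibrium.

3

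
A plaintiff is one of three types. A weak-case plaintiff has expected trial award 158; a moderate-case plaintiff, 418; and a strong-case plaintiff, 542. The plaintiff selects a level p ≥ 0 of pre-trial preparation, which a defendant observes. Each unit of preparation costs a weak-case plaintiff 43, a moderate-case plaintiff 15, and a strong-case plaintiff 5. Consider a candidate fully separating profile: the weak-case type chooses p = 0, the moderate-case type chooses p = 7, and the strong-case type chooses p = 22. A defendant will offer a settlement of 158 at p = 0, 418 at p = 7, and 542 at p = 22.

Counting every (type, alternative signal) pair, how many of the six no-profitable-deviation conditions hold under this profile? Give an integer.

Moderate-case (own payoff 418 − 15×7 = 313): to p=0 gives 158 → no gain ✓; to p=22 gives 542 − 15×22 = 212 → no gain ✓.
Weak-case (own payoff 158): to p=7 gives 418 − 43×7 = 117 → no gain ✓; to p=22 gives 542 − 43×22 = -404 → no gain ✓.
Strong-case (own payoff 542 − 5×22 = 432): to p=0 gives 158 → no gain ✓; to p=7 gives 418 − 5×7 = 383 → no gain ✓.
6 of the 6 constraints hold; this profile is a separating equilibrium.

6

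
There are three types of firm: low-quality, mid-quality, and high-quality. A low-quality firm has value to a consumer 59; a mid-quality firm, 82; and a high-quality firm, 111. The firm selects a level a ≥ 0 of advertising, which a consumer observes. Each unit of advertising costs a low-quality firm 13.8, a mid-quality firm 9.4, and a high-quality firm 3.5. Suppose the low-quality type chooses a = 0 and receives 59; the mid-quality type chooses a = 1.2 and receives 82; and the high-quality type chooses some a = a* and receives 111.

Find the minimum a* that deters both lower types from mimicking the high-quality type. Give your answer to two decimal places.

4.29

Mid-quality type (on-path payoff 82 − 9.4×1.2 = 70.72) won't mimic when 70.72 ≥ 111 − 9.4·a*, i.e. a* ≥ 4.29.
Low-quality type (on-path payoff 59) won't mimic when 59 ≥ 111 − 13.8·a*, i.e. a* ≥ 3.77.
Both must hold, so a* = max(3.77, 4.29) = 4.29. The mid-quality type's constraint binds.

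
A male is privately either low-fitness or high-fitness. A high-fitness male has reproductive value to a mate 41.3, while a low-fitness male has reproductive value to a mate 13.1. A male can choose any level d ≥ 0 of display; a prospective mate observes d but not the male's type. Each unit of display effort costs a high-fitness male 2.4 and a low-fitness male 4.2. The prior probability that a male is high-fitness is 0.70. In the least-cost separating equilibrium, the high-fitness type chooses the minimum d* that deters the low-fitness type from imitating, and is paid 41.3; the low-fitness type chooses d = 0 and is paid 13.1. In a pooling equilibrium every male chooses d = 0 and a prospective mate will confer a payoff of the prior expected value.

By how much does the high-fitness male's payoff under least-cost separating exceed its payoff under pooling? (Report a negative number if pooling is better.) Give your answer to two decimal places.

-7.65

Least-cost separating signal: d* solves 13.1 = 41.3 − 4.2·d*, so d* = (41.3 − 13.1)/4.2 ≈ 6.7143.
High-fitness type's separating payoff: 41.3 − 2.4 × d* = 41.3 − 2.4 × (41.3 − 13.1)/4.2 = 41.3 − 67.68/4.2 ≈ 25.1857.
Pooling payoff: 0.70 × 41.3 + 0.30 × 13.1 = 32.84.
Difference: 25.1857 − 32.84 = -7.6543, i.e. -7.65 to two decimal places.
The high-fitness type would prefer the pooling outcome.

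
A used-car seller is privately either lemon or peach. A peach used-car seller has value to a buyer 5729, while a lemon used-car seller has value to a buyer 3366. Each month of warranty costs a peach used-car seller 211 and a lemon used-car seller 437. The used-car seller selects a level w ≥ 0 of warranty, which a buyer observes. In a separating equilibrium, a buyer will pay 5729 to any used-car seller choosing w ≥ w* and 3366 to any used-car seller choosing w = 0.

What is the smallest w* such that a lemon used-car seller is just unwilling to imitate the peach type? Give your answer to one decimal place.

5.4

A lemon used-car seller choosing w = 0 receives 3366.
Imitating at w* instead would pay 5729 at cost 437·w*, netting 5729 − 437·w*.
Indifference: 3366 = 5729 − 437·w*, so w* = (5729 − 3366) / 437 ≈ 5.4.
At w* the lemon type's incentive constraint just binds; the peach type strictly prefers w* since its per-unit cost is lower.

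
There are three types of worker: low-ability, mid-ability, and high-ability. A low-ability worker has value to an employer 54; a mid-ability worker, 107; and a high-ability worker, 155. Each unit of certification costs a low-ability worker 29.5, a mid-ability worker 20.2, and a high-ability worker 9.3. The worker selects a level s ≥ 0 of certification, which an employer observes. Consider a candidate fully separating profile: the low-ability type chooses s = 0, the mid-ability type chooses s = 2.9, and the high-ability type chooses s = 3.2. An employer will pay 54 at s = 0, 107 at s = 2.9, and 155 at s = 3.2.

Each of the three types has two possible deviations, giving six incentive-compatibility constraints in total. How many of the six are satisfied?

High-ability (own payoff 155 − 9.3×3.2 = 125.24): to s=0 gives 54 → no gain ✓; to s=2.9 gives 107 − 9.3×2.9 = 80.03 → no gain ✓.
Mid-ability (own payoff 107 − 20.2×2.9 = 48.42): to s=0 gives 54 → profitable ✗; to s=3.2 gives 155 − 20.2×3.2 = 90.36 → profitable ✗.
Low-ability (own payoff 54): to s=2.9 gives 107 − 29.5×2.9 = 21.45 → no gain ✓; to s=3.2 gives 155 − 29.5×3.2 = 60.6 → profitable ✗.
3 of the 6 constraints hold; not an equilibrium.

3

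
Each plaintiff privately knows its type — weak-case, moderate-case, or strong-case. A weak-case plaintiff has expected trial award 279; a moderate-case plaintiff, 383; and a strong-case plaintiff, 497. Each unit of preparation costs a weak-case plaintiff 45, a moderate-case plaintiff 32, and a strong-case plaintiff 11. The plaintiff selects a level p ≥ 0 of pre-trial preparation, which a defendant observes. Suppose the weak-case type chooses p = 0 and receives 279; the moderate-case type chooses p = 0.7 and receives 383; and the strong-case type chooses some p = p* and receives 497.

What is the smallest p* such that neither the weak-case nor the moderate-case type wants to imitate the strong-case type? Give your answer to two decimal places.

Moderate-case type (on-path payoff 383 − 32×0.7 = 360.6) won't mimic when 360.6 ≥ 497 − 32·p*, i.e. p* ≥ 4.26.
Weak-case type (on-path payoff 279) won't mimic when 279 ≥ 497 − 45·p*, i.e. p* ≥ 4.84.
Both must hold, so p* = max(4.84, 4.26) = 4.84. The weak-case type's constraint binds.

4.84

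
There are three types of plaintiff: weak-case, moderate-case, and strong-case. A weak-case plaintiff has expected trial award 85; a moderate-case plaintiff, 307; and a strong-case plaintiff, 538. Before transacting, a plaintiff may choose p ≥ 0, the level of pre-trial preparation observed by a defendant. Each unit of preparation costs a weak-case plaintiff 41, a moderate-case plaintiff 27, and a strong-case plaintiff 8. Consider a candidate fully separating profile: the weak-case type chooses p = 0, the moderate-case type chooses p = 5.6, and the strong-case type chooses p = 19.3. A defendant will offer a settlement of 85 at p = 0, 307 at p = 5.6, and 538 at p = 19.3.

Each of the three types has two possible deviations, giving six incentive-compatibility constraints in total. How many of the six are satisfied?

Strong-case (own payoff 538 − 8×19.3 = 383.6): to p=0 gives 85 → no gain ✓; to p=5.6 gives 307 − 8×5.6 = 262.2 → no gain ✓.
Weak-case (own payoff 85): to p=5.6 gives 307 − 41×5.6 = 77.4 → no gain ✓; to p=19.3 gives 538 − 41×19.3 = -253.3 → no gain ✓.
Moderate-case (own payoff 307 − 27×5.6 = 155.8): to p=0 gives 85 → no gain ✓; to p=19.3 gives 538 − 27×19.3 = 16.9 → no gain ✓.
6 of the 6 constraints hold; this profile is a separating equilibrium.

6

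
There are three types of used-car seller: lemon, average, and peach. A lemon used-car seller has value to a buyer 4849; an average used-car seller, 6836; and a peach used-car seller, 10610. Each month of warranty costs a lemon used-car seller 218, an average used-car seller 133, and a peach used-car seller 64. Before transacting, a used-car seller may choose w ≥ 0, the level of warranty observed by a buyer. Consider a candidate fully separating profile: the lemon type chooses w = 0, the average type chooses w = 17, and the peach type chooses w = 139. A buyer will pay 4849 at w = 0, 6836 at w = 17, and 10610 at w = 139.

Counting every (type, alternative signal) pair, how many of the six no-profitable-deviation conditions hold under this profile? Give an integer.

3

Peach (own payoff 10610 − 64×139 = 1714): to w=0 gives 4849 → profitable ✗; to w=17 gives 6836 − 64×17 = 5748 → profitable ✗.
Average (own payoff 6836 − 133×17 = 4575): to w=0 gives 4849 → profitable ✗; to w=139 gives 10610 − 133×139 = -7877 → no gain ✓.
Lemon (own payoff 4849): to w=17 gives 6836 − 218×17 = 3130 → no gain ✓; to w=139 gives 10610 − 218×139 = -19692 → no gain ✓.
3 of the 6 constraints hold; not an equilibrium.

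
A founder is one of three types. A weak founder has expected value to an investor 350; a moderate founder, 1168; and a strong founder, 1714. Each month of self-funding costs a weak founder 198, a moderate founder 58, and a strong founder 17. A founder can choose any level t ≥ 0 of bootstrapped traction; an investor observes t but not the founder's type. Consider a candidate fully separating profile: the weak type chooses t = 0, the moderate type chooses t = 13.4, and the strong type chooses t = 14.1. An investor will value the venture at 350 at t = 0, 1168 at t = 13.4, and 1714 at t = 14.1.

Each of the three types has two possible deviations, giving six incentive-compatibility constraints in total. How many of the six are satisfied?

Strong (own payoff 1714 − 17×14.1 = 1474.3): to t=0 gives 350 → no gain ✓; to t=13.4 gives 1168 − 17×13.4 = 940.2 → no gain ✓.
Weak (own payoff 350): to t=13.4 gives 1168 − 198×13.4 = -1485.2 → no gain ✓; to t=14.1 gives 1714 − 198×14.1 = -1077.8 → no gain ✓.
Moderate (own payoff 1168 − 58×13.4 = 390.8): to t=0 gives 350 → no gain ✓; to t=14.1 gives 1714 − 58×14.1 = 896.2 → profitable ✗.
5 of the 6 constraints hold; not an equilibrium.

5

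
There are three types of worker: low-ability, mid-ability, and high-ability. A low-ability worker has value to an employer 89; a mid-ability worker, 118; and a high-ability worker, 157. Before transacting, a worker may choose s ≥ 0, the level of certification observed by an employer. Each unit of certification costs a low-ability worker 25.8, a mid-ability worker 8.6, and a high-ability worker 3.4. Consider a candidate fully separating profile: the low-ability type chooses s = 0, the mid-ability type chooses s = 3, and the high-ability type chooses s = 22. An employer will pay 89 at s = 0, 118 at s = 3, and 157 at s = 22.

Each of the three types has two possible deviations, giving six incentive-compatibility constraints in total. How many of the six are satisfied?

4

Low-ability (own payoff 89): to s=3 gives 118 − 25.8×3 = 40.6 → no gain ✓; to s=22 gives 157 − 25.8×22 = -410.6 → no gain ✓.
Mid-ability (own payoff 118 − 8.6×3 = 92.2): to s=0 gives 89 → no gain ✓; to s=22 gives 157 − 8.6×22 = -32.2 → no gain ✓.
High-ability (own payoff 157 − 3.4×22 = 82.2): to s=0 gives 89 → profitable ✗; to s=3 gives 118 − 3.4×3 = 107.8 → profitable ✗.
4 of the 6 constraints hold; not an equilibrium.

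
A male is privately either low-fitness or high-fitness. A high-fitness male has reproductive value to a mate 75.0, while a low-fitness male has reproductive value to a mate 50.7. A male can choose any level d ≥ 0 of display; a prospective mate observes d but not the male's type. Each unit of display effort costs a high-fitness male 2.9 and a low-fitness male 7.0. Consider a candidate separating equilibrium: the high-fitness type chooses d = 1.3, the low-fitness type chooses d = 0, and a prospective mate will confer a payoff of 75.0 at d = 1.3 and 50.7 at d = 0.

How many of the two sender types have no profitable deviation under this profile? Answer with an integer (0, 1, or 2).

1

Low-fitness type: stay at 0 → 50.7; mimic → 75.0 − 7.0 × 1.3 = 65.9. IC fails (50.7 < 65.9).
High-fitness type: signal → 75.0 − 2.9 × 1.3 = 71.23; deviate to 0 → 50.7. IC holds (71.23 ≥ 50.7).
1 of 2 constraints hold, so this profile is not an equilibrium.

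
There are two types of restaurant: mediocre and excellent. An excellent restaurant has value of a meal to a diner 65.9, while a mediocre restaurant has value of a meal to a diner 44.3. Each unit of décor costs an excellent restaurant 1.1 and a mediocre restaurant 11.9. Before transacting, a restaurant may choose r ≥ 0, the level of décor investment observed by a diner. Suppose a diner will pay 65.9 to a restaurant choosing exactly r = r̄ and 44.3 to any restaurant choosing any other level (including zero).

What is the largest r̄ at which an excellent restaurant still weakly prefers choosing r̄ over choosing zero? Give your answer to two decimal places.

19.64

Choosing r̄ yields the excellent type 65.9 − 1.1·r̄; choosing zero yields 44.3.
The excellent type is indifferent at 65.9 − 1.1·r̄ = 44.3, i.e. r̄ = (65.9 − 44.3) / 1.1 ≈ 19.64.
For any r̄ above 19.64 the excellent type would rather pool at zero, so separation collapses.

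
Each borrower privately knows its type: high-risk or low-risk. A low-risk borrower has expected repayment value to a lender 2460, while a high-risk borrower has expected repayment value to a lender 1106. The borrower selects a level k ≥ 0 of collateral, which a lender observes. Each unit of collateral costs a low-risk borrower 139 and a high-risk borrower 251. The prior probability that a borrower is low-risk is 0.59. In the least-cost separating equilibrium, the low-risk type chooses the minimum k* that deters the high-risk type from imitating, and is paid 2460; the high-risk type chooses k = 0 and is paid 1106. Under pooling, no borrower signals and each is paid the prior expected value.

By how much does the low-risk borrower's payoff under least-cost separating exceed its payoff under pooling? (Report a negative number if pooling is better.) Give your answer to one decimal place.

-194.7

Least-cost separating signal: k* solves 1106 = 2460 − 251·k*, so k* = (2460 − 1106)/251 ≈ 5.3944.
Low-risk type's separating payoff: 2460 − 139 × k* = 2460 − 139 × (2460 − 1106)/251 = 2460 − 188206/251 ≈ 1710.175.
Pooling payoff: 0.59 × 2460 + 0.41 × 1106 = 1904.86.
Difference: 1710.175 − 1904.86 = -194.685, i.e. -194.7 to one decimal place.
The low-risk type would prefer the pooling outcome.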